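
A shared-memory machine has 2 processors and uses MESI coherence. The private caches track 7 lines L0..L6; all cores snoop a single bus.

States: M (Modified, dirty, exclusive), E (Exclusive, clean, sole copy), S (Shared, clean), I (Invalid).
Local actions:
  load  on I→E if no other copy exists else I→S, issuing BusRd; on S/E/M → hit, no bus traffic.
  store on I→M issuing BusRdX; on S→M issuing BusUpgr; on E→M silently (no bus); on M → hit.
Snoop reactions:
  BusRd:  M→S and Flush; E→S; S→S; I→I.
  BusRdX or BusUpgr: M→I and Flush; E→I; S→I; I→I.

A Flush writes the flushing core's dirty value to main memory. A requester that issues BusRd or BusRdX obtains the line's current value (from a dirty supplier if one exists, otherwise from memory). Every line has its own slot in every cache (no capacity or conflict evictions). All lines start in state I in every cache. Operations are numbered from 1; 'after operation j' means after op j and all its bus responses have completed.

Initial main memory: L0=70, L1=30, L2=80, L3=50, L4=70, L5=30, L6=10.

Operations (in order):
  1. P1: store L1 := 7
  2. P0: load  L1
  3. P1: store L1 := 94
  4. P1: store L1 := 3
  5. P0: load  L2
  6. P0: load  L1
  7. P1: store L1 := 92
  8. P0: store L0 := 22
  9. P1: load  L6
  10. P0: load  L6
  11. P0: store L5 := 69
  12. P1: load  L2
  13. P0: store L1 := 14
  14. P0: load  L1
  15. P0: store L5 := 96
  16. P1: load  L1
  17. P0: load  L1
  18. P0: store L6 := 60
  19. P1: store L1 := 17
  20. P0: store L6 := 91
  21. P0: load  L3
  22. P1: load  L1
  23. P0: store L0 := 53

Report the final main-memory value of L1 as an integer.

step 1: P1: store L1 := 7  ⟶  IM  (L1)  txn=BusRdX  M[L1]=30
step 2: P0: load  L1  ⟶  SS  (L1)  txn=BusRd+Flush  M[L1]=7
step 3: P1: store L1 := 94  ⟶  IM  (L1)  txn=BusUpgr  M[L1]=7
step 4: P1: store L1 := 3  ⟶  IM  (L1)  txn=∅  M[L1]=7
step 5: P0: load  L2  ⟶  EI  (L2)  txn=BusRd  M[L2]=80
step 6: P0: load  L1  ⟶  SS  (L1)  txn=BusRd+Flush  M[L1]=3
step 7: P1: store L1 := 92  ⟶  IM  (L1)  txn=BusUpgr  M[L1]=3
step 8: P0: store L0 := 22  ⟶  MI  (L0)  txn=BusRdX  M[L0]=70
step 9: P1: load  L6  ⟶  IE  (L6)  txn=BusRd  M[L6]=10
step 10: P0: load  L6  ⟶  SS  (L6)  txn=BusRd  M[L6]=10
step 11: P0: store L5 := 69  ⟶  MI  (L5)  txn=BusRdX  M[L5]=30
step 12: P1: load  L2  ⟶  SS  (L2)  txn=BusRd  M[L2]=80
step 13: P0: store L1 := 14  ⟶  MI  (L1)  txn=BusRdX+Flush  M[L1]=92
step 14: P0: load  L1  ⟶  MI  (L1)  txn=∅  M[L1]=92
step 15: P0: store L5 := 96  ⟶  MI  (L5)  txn=∅  M[L5]=30
step 16: P1: load  L1  ⟶  SS  (L1)  txn=BusRd+Flush  M[L1]=14
step 17: P0: load  L1  ⟶  SS  (L1)  txn=∅  M[L1]=14
step 18: P0: store L6 := 60  ⟶  MI  (L6)  txn=BusUpgr  M[L6]=10
step 19: P1: store L1 := 17  ⟶  IM  (L1)  txn=BusUpgr  M[L1]=14
step 20: P0: store L6 := 91  ⟶  MI  (L6)  txn=∅  M[L6]=10
step 21: P0: load  L3  ⟶  EI  (L3)  txn=BusRd  M[L3]=50
step 22: P1: load  L1  ⟶  IM  (L1)  txn=∅  M[L1]=14
step 23: P0: store L0 := 53  ⟶  MI  (L0)  txn=∅  M[L0]=70

memory[L1] = 14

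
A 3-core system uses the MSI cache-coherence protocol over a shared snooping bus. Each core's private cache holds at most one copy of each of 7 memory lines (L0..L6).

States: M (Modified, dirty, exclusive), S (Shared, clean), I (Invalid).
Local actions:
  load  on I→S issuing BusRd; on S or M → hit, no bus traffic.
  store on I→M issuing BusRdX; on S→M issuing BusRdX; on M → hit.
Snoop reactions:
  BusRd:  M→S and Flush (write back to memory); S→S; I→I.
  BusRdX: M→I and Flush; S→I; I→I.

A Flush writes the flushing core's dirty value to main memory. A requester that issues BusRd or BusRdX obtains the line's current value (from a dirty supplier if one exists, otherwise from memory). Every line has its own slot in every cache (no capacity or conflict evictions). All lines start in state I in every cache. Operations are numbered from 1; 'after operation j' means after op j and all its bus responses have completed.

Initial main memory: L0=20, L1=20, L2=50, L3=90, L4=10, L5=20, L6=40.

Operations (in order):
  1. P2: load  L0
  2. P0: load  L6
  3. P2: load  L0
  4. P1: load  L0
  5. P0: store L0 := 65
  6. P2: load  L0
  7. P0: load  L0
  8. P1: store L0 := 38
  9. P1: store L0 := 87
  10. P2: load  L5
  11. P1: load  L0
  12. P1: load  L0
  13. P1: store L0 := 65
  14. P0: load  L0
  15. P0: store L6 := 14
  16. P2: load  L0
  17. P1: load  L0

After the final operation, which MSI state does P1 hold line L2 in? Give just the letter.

  op1 P2: load  L0 → I/I/S on L0; bus BusRd; mem=20
  op2 P0: load  L6 → S/I/I on L6; bus BusRd; mem=40
  op3 P2: load  L0 → I/I/S on L0; bus (none); mem=20
  op4 P1: load  L0 → I/S/S on L0; bus BusRd; mem=20
  op5 P0: store L0 := 65 → M/I/I on L0; bus BusRdX; mem=20
  op6 P2: load  L0 → S/I/S on L0; bus BusRd Flush; mem=65
  op7 P0: load  L0 → S/I/S on L0; bus (none); mem=65
  op8 P1: store L0 := 38 → I/M/I on L0; bus BusRdX; mem=65
  op9 P1: store L0 := 87 → I/M/I on L0; bus (none); mem=65
  op10 P2: load  L5 → I/I/S on L5; bus BusRd; mem=20
  op11 P1: load  L0 → I/M/I on L0; bus (none); mem=65
  op12 P1: load  L0 → I/M/I on L0; bus (none); mem=65
  op13 P1: store L0 := 65 → I/M/I on L0; bus (none); mem=65
  op14 P0: load  L0 → S/S/I on L0; bus BusRd Flush; mem=65
  op15 P0: store L6 := 14 → M/I/I on L6; bus BusRdX; mem=40
  op16 P2: load  L0 → S/S/S on L0; bus BusRd; mem=65
  op17 P1: load  L0 → S/S/S on L0; bus (none); mem=65

state = I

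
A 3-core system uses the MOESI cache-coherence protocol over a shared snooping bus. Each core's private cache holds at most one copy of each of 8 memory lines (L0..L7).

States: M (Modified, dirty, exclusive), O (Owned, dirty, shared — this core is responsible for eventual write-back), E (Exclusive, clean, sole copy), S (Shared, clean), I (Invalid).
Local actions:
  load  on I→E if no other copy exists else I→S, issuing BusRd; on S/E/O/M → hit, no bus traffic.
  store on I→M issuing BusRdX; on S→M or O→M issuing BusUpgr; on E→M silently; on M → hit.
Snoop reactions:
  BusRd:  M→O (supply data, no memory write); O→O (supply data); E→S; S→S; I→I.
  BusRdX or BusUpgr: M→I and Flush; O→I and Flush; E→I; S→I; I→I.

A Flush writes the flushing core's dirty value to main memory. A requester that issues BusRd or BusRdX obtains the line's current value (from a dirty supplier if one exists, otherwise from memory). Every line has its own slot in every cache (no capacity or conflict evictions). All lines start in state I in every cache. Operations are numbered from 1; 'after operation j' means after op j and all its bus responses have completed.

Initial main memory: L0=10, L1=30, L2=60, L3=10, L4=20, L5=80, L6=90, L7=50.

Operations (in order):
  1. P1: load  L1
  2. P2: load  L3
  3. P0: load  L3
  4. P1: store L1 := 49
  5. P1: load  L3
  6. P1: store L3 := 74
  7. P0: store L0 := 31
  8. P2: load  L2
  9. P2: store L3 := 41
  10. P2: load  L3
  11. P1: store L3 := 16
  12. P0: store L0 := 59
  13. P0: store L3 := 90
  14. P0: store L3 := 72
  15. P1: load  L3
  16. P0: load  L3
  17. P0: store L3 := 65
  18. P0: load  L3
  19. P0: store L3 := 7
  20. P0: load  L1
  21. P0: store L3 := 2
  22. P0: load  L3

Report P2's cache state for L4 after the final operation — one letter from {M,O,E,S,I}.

state = I

1. P1: load  L1  bus=[BusRd]  L1: P0=I P1=E P2=I  mem[L1]=30
2. P2: load  L3  bus=[BusRd]  L3: P0=I P1=I P2=E  mem[L3]=10
3. P0: load  L3  bus=[BusRd]  L3: P0=S P1=I P2=S  mem[L3]=10
4. P1: store L1 := 49  bus=[-]  L1: P0=I P1=M P2=I  mem[L1]=30
5. P1: load  L3  bus=[BusRd]  L3: P0=S P1=S P2=S  mem[L3]=10
6. P1: store L3 := 74  bus=[BusUpgr]  L3: P0=I P1=M P2=I  mem[L3]=10
7. P0: store L0 := 31  bus=[BusRdX]  L0: P0=M P1=I P2=I  mem[L0]=10
8. P2: load  L2  bus=[BusRd]  L2: P0=I P1=I P2=E  mem[L2]=60
9. P2: store L3 := 41  bus=[BusRdX,Flush]  L3: P0=I P1=I P2=M  mem[L3]=74
10. P2: load  L3  bus=[-]  L3: P0=I P1=I P2=M  mem[L3]=74
11. P1: store L3 := 16  bus=[BusRdX,Flush]  L3: P0=I P1=M P2=I  mem[L3]=41
12. P0: store L0 := 59  bus=[-]  L0: P0=M P1=I P2=I  mem[L0]=10
13. P0: store L3 := 90  bus=[BusRdX,Flush]  L3: P0=M P1=I P2=I  mem[L3]=16
14. P0: store L3 := 72  bus=[-]  L3: P0=M P1=I P2=I  mem[L3]=16
15. P1: load  L3  bus=[BusRd]  L3: P0=O P1=S P2=I  mem[L3]=16
16. P0: load  L3  bus=[-]  L3: P0=O P1=S P2=I  mem[L3]=16
17. P0: store L3 := 65  bus=[BusUpgr]  L3: P0=M P1=I P2=I  mem[L3]=16
18. P0: load  L3  bus=[-]  L3: P0=M P1=I P2=I  mem[L3]=16
19. P0: store L3 := 7  bus=[-]  L3: P0=M P1=I P2=I  mem[L3]=16
20. P0: load  L1  bus=[BusRd]  L1: P0=S P1=O P2=I  mem[L1]=30
21. P0: store L3 := 2  bus=[-]  L3: P0=M P1=I P2=I  mem[L3]=16
22. P0: load  L3  bus=[-]  L3: P0=M P1=I P2=I  mem[L3]=16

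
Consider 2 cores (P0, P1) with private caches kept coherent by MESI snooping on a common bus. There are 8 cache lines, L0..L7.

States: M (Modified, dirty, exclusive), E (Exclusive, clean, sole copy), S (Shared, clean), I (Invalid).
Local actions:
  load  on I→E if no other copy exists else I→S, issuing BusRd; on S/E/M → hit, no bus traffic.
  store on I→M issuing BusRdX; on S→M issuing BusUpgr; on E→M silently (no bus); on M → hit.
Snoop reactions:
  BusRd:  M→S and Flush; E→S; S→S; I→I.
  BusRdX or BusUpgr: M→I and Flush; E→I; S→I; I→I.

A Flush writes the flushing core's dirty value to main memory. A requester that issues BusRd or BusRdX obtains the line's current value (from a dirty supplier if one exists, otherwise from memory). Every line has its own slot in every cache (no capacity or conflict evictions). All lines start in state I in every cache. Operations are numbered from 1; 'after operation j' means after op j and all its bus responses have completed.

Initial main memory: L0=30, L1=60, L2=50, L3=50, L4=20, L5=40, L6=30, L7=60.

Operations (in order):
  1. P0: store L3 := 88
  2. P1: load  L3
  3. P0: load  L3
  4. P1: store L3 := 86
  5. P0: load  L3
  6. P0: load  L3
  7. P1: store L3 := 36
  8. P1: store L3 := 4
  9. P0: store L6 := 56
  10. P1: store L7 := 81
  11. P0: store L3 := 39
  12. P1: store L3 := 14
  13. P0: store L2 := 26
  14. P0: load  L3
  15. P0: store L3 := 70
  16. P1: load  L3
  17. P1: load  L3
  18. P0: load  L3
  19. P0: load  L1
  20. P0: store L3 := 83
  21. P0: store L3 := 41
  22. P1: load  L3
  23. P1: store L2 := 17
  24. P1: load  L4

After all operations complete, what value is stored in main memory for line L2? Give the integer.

  op1 P0: store L3 := 88 → M/I on L3; bus BusRdX; mem=50
  op2 P1: load  L3 → S/S on L3; bus BusRd Flush; mem=88
  op3 P0: load  L3 → S/S on L3; bus (none); mem=88
  op4 P1: store L3 := 86 → I/M on L3; bus BusUpgr; mem=88
  op5 P0: load  L3 → S/S on L3; bus BusRd Flush; mem=86
  op6 P0: load  L3 → S/S on L3; bus (none); mem=86
  op7 P1: store L3 := 36 → I/M on L3; bus BusUpgr; mem=86
  op8 P1: store L3 := 4 → I/M on L3; bus (none); mem=86
  op9 P0: store L6 := 56 → M/I on L6; bus BusRdX; mem=30
  op10 P1: store L7 := 81 → I/M on L7; bus BusRdX; mem=60
  op11 P0: store L3 := 39 → M/I on L3; bus BusRdX Flush; mem=4
  op12 P1: store L3 := 14 → I/M on L3; bus BusRdX Flush; mem=39
  op13 P0: store L2 := 26 → M/I on L2; bus BusRdX; mem=50
  op14 P0: load  L3 → S/S on L3; bus BusRd Flush; mem=14
  op15 P0: store L3 := 70 → M/I on L3; bus BusUpgr; mem=14
  op16 P1: load  L3 → S/S on L3; bus BusRd Flush; mem=70
  op17 P1: load  L3 → S/S on L3; bus (none); mem=70
  op18 P0: load  L3 → S/S on L3; bus (none); mem=70
  op19 P0: load  L1 → E/I on L1; bus BusRd; mem=60
  op20 P0: store L3 := 83 → M/I on L3; bus BusUpgr; mem=70
  op21 P0: store L3 := 41 → M/I on L3; bus (none); mem=70
  op22 P1: load  L3 → S/S on L3; bus BusRd Flush; mem=41
  op23 P1: store L2 := 17 → I/M on L2; bus BusRdX Flush; mem=26
  op24 P1: load  L4 → I/E on L4; bus BusRd; mem=20

memory[L2] = 26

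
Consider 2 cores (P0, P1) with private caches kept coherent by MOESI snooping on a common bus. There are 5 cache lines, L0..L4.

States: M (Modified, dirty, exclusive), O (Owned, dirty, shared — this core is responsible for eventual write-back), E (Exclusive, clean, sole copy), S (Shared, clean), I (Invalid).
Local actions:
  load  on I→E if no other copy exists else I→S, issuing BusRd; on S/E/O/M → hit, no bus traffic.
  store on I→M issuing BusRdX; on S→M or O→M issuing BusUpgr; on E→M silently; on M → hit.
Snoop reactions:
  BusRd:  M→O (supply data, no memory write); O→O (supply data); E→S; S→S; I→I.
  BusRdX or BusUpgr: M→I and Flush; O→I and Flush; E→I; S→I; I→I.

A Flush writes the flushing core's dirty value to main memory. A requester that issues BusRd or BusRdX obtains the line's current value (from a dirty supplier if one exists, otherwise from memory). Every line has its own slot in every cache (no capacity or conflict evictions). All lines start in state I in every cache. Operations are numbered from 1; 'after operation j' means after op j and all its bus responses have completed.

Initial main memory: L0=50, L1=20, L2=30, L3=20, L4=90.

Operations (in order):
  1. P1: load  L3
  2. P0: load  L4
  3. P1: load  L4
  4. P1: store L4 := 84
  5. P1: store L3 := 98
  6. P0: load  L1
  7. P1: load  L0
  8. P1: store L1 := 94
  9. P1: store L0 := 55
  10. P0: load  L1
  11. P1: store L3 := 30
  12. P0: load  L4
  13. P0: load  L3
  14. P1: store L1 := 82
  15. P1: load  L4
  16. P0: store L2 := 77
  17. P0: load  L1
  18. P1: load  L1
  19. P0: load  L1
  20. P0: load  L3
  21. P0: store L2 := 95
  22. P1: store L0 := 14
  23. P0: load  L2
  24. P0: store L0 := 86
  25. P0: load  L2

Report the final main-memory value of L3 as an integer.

memory[L3] = 20

1. P1: load  L3  bus=[BusRd]  L3: P0=I P1=E  mem[L3]=20
2. P0: load  L4  bus=[BusRd]  L4: P0=E P1=I  mem[L4]=90
3. P1: load  L4  bus=[BusRd]  L4: P0=S P1=S  mem[L4]=90
4. P1: store L4 := 84  bus=[BusUpgr]  L4: P0=I P1=M  mem[L4]=90
5. P1: store L3 := 98  bus=[-]  L3: P0=I P1=M  mem[L3]=20
6. P0: load  L1  bus=[BusRd]  L1: P0=E P1=I  mem[L1]=20
7. P1: load  L0  bus=[BusRd]  L0: P0=I P1=E  mem[L0]=50
8. P1: store L1 := 94  bus=[BusRdX]  L1: P0=I P1=M  mem[L1]=20
9. P1: store L0 := 55  bus=[-]  L0: P0=I P1=M  mem[L0]=50
10. P0: load  L1  bus=[BusRd]  L1: P0=S P1=O  mem[L1]=20
11. P1: store L3 := 30  bus=[-]  L3: P0=I P1=M  mem[L3]=20
12. P0: load  L4  bus=[BusRd]  L4: P0=S P1=O  mem[L4]=90
13. P0: load  L3  bus=[BusRd]  L3: P0=S P1=O  mem[L3]=20
14. P1: store L1 := 82  bus=[BusUpgr]  L1: P0=I P1=M  mem[L1]=20
15. P1: load  L4  bus=[-]  L4: P0=S P1=O  mem[L4]=90
16. P0: store L2 := 77  bus=[BusRdX]  L2: P0=M P1=I  mem[L2]=30
17. P0: load  L1  bus=[BusRd]  L1: P0=S P1=O  mem[L1]=20
18. P1: load  L1  bus=[-]  L1: P0=S P1=O  mem[L1]=20
19. P0: load  L1  bus=[-]  L1: P0=S P1=O  mem[L1]=20
20. P0: load  L3  bus=[-]  L3: P0=S P1=O  mem[L3]=20
21. P0: store L2 := 95  bus=[-]  L2: P0=M P1=I  mem[L2]=30
22. P1: store L0 := 14  bus=[-]  L0: P0=I P1=M  mem[L0]=50
23. P0: load  L2  bus=[-]  L2: P0=M P1=I  mem[L2]=30
24. P0: store L0 := 86  bus=[BusRdX,Flush]  L0: P0=M P1=I  mem[L0]=14
25. P0: load  L2  bus=[-]  L2: P0=M P1=I  mem[L2]=30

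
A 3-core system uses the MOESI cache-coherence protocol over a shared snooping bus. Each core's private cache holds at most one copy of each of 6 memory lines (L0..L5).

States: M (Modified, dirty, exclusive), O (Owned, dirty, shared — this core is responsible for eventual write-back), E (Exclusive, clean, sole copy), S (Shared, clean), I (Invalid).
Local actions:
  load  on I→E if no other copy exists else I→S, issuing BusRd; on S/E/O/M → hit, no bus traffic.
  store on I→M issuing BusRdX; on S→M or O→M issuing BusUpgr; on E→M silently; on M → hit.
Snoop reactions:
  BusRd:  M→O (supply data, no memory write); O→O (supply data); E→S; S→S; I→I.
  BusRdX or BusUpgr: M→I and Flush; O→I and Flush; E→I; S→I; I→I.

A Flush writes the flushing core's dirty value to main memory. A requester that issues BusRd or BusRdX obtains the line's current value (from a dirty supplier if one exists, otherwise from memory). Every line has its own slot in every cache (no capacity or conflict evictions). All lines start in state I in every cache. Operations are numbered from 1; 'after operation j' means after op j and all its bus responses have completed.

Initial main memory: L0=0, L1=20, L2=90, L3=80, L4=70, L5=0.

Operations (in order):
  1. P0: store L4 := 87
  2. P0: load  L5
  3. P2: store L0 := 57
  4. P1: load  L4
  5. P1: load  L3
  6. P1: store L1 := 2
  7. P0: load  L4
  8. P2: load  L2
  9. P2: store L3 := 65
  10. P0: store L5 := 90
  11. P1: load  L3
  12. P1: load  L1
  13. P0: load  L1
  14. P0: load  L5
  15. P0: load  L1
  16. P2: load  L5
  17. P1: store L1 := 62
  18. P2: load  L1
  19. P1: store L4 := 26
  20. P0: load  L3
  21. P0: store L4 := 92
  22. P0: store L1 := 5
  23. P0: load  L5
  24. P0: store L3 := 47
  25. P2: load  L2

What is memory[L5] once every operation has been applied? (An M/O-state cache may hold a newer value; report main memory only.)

memory[L5] = 0

  op1 P0: store L4 := 87 → M/I/I on L4; bus BusRdX; mem=70
  op2 P0: load  L5 → E/I/I on L5; bus BusRd; mem=0
  op3 P2: store L0 := 57 → I/I/M on L0; bus BusRdX; mem=0
  op4 P1: load  L4 → O/S/I on L4; bus BusRd; mem=70
  op5 P1: load  L3 → I/E/I on L3; bus BusRd; mem=80
  op6 P1: store L1 := 2 → I/M/I on L1; bus BusRdX; mem=20
  op7 P0: load  L4 → O/S/I on L4; bus (none); mem=70
  op8 P2: load  L2 → I/I/E on L2; bus BusRd; mem=90
  op9 P2: store L3 := 65 → I/I/M on L3; bus BusRdX; mem=80
  op10 P0: store L5 := 90 → M/I/I on L5; bus (none); mem=0
  op11 P1: load  L3 → I/S/O on L3; bus BusRd; mem=80
  op12 P1: load  L1 → I/M/I on L1; bus (none); mem=20
  op13 P0: load  L1 → S/O/I on L1; bus BusRd; mem=20
  op14 P0: load  L5 → M/I/I on L5; bus (none); mem=0
  op15 P0: load  L1 → S/O/I on L1; bus (none); mem=20
  op16 P2: load  L5 → O/I/S on L5; bus BusRd; mem=0
  op17 P1: store L1 := 62 → I/M/I on L1; bus BusUpgr; mem=20
  op18 P2: load  L1 → I/O/S on L1; bus BusRd; mem=20
  op19 P1: store L4 := 26 → I/M/I on L4; bus BusUpgr Flush; mem=87
  op20 P0: load  L3 → S/S/O on L3; bus BusRd; mem=80
  op21 P0: store L4 := 92 → M/I/I on L4; bus BusRdX Flush; mem=26
  op22 P0: store L1 := 5 → M/I/I on L1; bus BusRdX Flush; mem=62
  op23 P0: load  L5 → O/I/S on L5; bus (none); mem=0
  op24 P0: store L3 := 47 → M/I/I on L3; bus BusUpgr Flush; mem=65
  op25 P2: load  L2 → I/I/E on L2; bus (none); mem=90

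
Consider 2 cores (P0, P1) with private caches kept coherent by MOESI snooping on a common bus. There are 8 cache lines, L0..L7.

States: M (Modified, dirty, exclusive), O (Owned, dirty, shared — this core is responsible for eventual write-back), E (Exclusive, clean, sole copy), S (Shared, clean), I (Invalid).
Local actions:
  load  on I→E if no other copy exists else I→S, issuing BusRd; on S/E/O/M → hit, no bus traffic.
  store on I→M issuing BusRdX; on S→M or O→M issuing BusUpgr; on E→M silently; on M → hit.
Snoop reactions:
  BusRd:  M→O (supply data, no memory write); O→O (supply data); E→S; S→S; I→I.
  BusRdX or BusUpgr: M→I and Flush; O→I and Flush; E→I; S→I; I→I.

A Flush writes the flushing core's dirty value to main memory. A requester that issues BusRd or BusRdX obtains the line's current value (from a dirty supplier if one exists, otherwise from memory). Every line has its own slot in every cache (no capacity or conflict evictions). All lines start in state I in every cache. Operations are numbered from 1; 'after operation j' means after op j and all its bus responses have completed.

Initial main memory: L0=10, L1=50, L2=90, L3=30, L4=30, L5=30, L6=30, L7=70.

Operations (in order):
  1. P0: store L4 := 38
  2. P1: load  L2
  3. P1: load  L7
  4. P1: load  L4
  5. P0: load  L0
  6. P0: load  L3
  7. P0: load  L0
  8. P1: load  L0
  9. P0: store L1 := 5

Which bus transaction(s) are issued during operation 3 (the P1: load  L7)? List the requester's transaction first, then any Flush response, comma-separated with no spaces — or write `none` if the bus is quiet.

[1] P0: store L4 := 38 | P0:M(38), P1:I | bus: BusRdX
[2] P1: load  L2 | P0:I, P1:E(90) | bus: BusRd
[3] P1: load  L7 | P0:I, P1:E(70) | bus: BusRd
[4] P1: load  L4 | P0:O(38), P1:S(38) | bus: BusRd
[5] P0: load  L0 | P0:E(10), P1:I | bus: BusRd
[6] P0: load  L3 | P0:E(30), P1:I | bus: BusRd
[7] P0: load  L0 | P0:E(10), P1:I | bus: none
[8] P1: load  L0 | P0:S(10), P1:S(10) | bus: BusRd
[9] P0: store L1 := 5 | P0:M(5), P1:I | bus: BusRdX

bus = BusRd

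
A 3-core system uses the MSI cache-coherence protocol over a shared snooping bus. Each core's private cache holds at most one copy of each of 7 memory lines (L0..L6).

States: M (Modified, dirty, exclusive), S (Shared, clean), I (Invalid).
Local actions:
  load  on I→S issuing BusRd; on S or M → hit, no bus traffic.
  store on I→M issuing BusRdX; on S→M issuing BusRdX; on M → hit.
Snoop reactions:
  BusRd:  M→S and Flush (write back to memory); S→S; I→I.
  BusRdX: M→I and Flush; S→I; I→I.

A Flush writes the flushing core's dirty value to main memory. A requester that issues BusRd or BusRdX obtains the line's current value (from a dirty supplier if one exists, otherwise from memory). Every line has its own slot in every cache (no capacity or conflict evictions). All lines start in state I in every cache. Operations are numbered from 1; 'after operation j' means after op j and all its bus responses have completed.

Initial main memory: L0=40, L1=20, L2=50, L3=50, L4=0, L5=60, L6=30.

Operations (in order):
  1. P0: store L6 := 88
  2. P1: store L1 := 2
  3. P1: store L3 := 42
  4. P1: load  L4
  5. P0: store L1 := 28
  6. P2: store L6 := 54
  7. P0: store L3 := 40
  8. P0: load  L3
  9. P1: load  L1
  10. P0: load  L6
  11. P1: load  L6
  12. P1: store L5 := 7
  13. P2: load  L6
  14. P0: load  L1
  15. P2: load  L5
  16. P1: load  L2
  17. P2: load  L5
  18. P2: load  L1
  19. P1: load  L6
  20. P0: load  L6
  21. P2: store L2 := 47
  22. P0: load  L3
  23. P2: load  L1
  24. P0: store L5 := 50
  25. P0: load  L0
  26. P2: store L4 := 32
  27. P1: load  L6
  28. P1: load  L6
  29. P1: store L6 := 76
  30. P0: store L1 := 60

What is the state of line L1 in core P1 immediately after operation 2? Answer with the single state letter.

[1] P0: store L6 := 88 | P0:M(88), P1:I, P2:I | bus: BusRdX
[2] P1: store L1 := 2 | P0:I, P1:M(2), P2:I | bus: BusRdX
[3] P1: store L3 := 42 | P0:I, P1:M(42), P2:I | bus: BusRdX
[4] P1: load  L4 | P0:I, P1:S(0), P2:I | bus: BusRd
[5] P0: store L1 := 28 | P0:M(28), P1:I, P2:I | bus: BusRdX,Flush
[6] P2: store L6 := 54 | P0:I, P1:I, P2:M(54) | bus: BusRdX,Flush
[7] P0: store L3 := 40 | P0:M(40), P1:I, P2:I | bus: BusRdX,Flush
[8] P0: load  L3 | P0:M(40), P1:I, P2:I | bus: none
[9] P1: load  L1 | P0:S(28), P1:S(28), P2:I | bus: BusRd,Flush
[10] P0: load  L6 | P0:S(54), P1:I, P2:S(54) | bus: BusRd,Flush
[11] P1: load  L6 | P0:S(54), P1:S(54), P2:S(54) | bus: BusRd
[12] P1: store L5 := 7 | P0:I, P1:M(7), P2:I | bus: BusRdX
[13] P2: load  L6 | P0:S(54), P1:S(54), P2:S(54) | bus: none
[14] P0: load  L1 | P0:S(28), P1:S(28), P2:I | bus: none
[15] P2: load  L5 | P0:I, P1:S(7), P2:S(7) | bus: BusRd,Flush
[16] P1: load  L2 | P0:I, P1:S(50), P2:I | bus: BusRd
[17] P2: load  L5 | P0:I, P1:S(7), P2:S(7) | bus: none
[18] P2: load  L1 | P0:S(28), P1:S(28), P2:S(28) | bus: BusRd
[19] P1: load  L6 | P0:S(54), P1:S(54), P2:S(54) | bus: none
[20] P0: load  L6 | P0:S(54), P1:S(54), P2:S(54) | bus: none
[21] P2: store L2 := 47 | P0:I, P1:I, P2:M(47) | bus: BusRdX
[22] P0: load  L3 | P0:M(40), P1:I, P2:I | bus: none
[23] P2: load  L1 | P0:S(28), P1:S(28), P2:S(28) | bus: none
[24] P0: store L5 := 50 | P0:M(50), P1:I, P2:I | bus: BusRdX
[25] P0: load  L0 | P0:S(40), P1:I, P2:I | bus: BusRd
[26] P2: store L4 := 32 | P0:I, P1:I, P2:M(32) | bus: BusRdX
[27] P1: load  L6 | P0:S(54), P1:S(54), P2:S(54) | bus: none
[28] P1: load  L6 | P0:S(54), P1:S(54), P2:S(54) | bus: none
[29] P1: store L6 := 76 | P0:I, P1:M(76), P2:I | bus: BusRdX
[30] P0: store L1 := 60 | P0:M(60), P1:I, P2:I | bus: BusRdX

state = M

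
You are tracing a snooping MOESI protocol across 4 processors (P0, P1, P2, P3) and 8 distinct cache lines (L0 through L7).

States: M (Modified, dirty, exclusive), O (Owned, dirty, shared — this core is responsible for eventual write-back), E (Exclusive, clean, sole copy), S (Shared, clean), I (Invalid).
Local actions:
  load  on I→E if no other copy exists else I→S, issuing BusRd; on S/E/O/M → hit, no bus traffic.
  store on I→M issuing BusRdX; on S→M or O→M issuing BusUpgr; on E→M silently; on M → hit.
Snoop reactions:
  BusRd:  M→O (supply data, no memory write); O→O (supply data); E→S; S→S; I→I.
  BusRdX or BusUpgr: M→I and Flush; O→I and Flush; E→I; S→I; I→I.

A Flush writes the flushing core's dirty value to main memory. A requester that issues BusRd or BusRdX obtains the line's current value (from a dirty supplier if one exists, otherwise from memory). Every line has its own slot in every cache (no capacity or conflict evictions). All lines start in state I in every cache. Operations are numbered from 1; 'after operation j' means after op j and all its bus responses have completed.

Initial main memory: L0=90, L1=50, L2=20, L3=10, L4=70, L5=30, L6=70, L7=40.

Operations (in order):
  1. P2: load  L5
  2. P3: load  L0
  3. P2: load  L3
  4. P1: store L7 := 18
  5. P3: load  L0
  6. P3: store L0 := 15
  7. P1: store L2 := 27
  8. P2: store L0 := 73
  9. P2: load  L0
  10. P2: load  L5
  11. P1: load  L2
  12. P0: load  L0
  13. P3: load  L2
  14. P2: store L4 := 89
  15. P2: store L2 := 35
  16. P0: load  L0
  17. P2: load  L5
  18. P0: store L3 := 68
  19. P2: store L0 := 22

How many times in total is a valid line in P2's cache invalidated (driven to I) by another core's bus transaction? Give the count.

invalidations = 1

[1] P2: load  L5 | P0:I, P1:I, P2:E(30), P3:I | bus: BusRd
[2] P3: load  L0 | P0:I, P1:I, P2:I, P3:E(90) | bus: BusRd
[3] P2: load  L3 | P0:I, P1:I, P2:E(10), P3:I | bus: BusRd
[4] P1: store L7 := 18 | P0:I, P1:M(18), P2:I, P3:I | bus: BusRdX
[5] P3: load  L0 | P0:I, P1:I, P2:I, P3:E(90) | bus: none
[6] P3: store L0 := 15 | P0:I, P1:I, P2:I, P3:M(15) | bus: none
[7] P1: store L2 := 27 | P0:I, P1:M(27), P2:I, P3:I | bus: BusRdX
[8] P2: store L0 := 73 | P0:I, P1:I, P2:M(73), P3:I | bus: BusRdX,Flush
[9] P2: load  L0 | P0:I, P1:I, P2:M(73), P3:I | bus: none
[10] P2: load  L5 | P0:I, P1:I, P2:E(30), P3:I | bus: none
[11] P1: load  L2 | P0:I, P1:M(27), P2:I, P3:I | bus: none
[12] P0: load  L0 | P0:S(73), P1:I, P2:O(73), P3:I | bus: BusRd
[13] P3: load  L2 | P0:I, P1:O(27), P2:I, P3:S(27) | bus: BusRd
[14] P2: store L4 := 89 | P0:I, P1:I, P2:M(89), P3:I | bus: BusRdX
[15] P2: store L2 := 35 | P0:I, P1:I, P2:M(35), P3:I | bus: BusRdX,Flush
[16] P0: load  L0 | P0:S(73), P1:I, P2:O(73), P3:I | bus: none
[17] P2: load  L5 | P0:I, P1:I, P2:E(30), P3:I | bus: none
[18] P0: store L3 := 68 | P0:M(68), P1:I, P2:I, P3:I | bus: BusRdX
[19] P2: store L0 := 22 | P0:I, P1:I, P2:M(22), P3:I | bus: BusUpgr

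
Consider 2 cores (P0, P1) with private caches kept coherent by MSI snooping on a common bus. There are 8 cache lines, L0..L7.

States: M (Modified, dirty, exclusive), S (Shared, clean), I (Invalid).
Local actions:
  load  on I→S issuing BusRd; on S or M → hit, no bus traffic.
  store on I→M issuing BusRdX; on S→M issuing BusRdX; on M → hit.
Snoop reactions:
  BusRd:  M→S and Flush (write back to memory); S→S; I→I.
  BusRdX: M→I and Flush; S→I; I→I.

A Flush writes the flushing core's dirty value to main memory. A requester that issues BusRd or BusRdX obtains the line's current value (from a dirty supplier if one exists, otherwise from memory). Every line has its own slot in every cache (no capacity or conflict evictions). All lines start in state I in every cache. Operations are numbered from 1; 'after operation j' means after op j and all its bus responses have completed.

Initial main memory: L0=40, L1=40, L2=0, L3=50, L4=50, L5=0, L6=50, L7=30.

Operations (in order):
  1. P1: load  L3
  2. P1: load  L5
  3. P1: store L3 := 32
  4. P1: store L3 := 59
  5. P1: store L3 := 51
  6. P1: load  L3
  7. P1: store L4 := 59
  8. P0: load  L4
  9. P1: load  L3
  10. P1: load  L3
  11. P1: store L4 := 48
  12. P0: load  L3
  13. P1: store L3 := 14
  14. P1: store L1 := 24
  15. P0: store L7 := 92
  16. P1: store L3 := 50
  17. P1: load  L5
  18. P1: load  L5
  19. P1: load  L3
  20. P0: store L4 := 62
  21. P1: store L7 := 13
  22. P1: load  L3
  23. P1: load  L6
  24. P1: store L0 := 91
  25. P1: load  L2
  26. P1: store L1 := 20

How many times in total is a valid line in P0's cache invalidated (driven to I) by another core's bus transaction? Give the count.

invalidations = 3

[1] P1: load  L3 | P0:I, P1:S(50) | bus: BusRd
[2] P1: load  L5 | P0:I, P1:S(0) | bus: BusRd
[3] P1: store L3 := 32 | P0:I, P1:M(32) | bus: BusRdX
[4] P1: store L3 := 59 | P0:I, P1:M(59) | bus: none
[5] P1: store L3 := 51 | P0:I, P1:M(51) | bus: none
[6] P1: load  L3 | P0:I, P1:M(51) | bus: none
[7] P1: store L4 := 59 | P0:I, P1:M(59) | bus: BusRdX
[8] P0: load  L4 | P0:S(59), P1:S(59) | bus: BusRd,Flush
[9] P1: load  L3 | P0:I, P1:M(51) | bus: none
[10] P1: load  L3 | P0:I, P1:M(51) | bus: none
[11] P1: store L4 := 48 | P0:I, P1:M(48) | bus: BusRdX
[12] P0: load  L3 | P0:S(51), P1:S(51) | bus: BusRd,Flush
[13] P1: store L3 := 14 | P0:I, P1:M(14) | bus: BusRdX
[14] P1: store L1 := 24 | P0:I, P1:M(24) | bus: BusRdX
[15] P0: store L7 := 92 | P0:M(92), P1:I | bus: BusRdX
[16] P1: store L3 := 50 | P0:I, P1:M(50) | bus: none
[17] P1: load  L5 | P0:I, P1:S(0) | bus: none
[18] P1: load  L5 | P0:I, P1:S(0) | bus: none
[19] P1: load  L3 | P0:I, P1:M(50) | bus: none
[20] P0: store L4 := 62 | P0:M(62), P1:I | bus: BusRdX,Flush
[21] P1: store L7 := 13 | P0:I, P1:M(13) | bus: BusRdX,Flush
[22] P1: load  L3 | P0:I, P1:M(50) | bus: none
[23] P1: load  L6 | P0:I, P1:S(50) | bus: BusRd
[24] P1: store L0 := 91 | P0:I, P1:M(91) | bus: BusRdX
[25] P1: load  L2 | P0:I, P1:S(0) | bus: BusRd
[26] P1: store L1 := 20 | P0:I, P1:M(20) | bus: none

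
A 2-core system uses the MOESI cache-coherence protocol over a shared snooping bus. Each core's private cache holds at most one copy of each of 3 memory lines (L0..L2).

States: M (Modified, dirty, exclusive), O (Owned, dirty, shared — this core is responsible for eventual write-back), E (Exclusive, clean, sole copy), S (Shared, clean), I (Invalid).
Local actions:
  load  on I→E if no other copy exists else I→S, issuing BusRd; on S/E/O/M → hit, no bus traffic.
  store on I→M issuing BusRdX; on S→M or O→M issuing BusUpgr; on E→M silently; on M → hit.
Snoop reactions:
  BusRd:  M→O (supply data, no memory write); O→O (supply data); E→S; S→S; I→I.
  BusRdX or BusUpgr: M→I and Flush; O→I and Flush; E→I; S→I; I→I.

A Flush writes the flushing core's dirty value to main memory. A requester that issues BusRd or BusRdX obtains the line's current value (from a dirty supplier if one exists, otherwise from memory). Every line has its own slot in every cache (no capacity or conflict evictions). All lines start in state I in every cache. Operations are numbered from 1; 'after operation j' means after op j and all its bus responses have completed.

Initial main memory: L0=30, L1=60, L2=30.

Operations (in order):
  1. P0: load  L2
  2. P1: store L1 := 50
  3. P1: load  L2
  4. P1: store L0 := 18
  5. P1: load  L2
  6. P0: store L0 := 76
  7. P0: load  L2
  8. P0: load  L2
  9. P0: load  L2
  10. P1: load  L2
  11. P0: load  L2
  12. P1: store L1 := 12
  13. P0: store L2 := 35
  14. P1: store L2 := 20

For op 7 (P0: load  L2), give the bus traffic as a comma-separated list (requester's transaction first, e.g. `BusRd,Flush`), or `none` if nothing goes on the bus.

[1] P0: load  L2 | P0:E(30), P1:I | bus: BusRd
[2] P1: store L1 := 50 | P0:I, P1:M(50) | bus: BusRdX
[3] P1: load  L2 | P0:S(30), P1:S(30) | bus: BusRd
[4] P1: store L0 := 18 | P0:I, P1:M(18) | bus: BusRdX
[5] P1: load  L2 | P0:S(30), P1:S(30) | bus: none
[6] P0: store L0 := 76 | P0:M(76), P1:I | bus: BusRdX,Flush
[7] P0: load  L2 | P0:S(30), P1:S(30) | bus: none
[8] P0: load  L2 | P0:S(30), P1:S(30) | bus: none
[9] P0: load  L2 | P0:S(30), P1:S(30) | bus: none
[10] P1: load  L2 | P0:S(30), P1:S(30) | bus: none
[11] P0: load  L2 | P0:S(30), P1:S(30) | bus: none
[12] P1: store L1 := 12 | P0:I, P1:M(12) | bus: none
[13] P0: store L2 := 35 | P0:M(35), P1:I | bus: BusUpgr
[14] P1: store L2 := 20 | P0:I, P1:M(20) | bus: BusRdX,Flush

bus = none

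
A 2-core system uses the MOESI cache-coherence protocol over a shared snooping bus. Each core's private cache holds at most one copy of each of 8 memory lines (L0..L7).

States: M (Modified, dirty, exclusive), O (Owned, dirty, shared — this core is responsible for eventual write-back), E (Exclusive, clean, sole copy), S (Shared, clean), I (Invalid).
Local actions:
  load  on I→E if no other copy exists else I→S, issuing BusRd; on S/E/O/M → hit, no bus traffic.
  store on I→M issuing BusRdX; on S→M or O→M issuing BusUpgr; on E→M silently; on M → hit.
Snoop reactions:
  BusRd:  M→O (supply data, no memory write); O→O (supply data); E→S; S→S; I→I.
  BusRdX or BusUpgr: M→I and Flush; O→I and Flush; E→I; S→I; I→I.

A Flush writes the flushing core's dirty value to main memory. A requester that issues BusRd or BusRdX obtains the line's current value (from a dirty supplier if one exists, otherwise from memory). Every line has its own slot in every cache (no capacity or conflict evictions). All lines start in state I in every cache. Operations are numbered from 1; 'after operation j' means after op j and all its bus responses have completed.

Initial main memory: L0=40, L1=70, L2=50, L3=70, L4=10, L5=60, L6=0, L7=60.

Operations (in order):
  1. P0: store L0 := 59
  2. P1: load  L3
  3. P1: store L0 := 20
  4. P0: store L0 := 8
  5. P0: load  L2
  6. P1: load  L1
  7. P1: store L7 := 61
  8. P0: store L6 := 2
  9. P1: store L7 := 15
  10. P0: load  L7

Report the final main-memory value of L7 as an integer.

  op1 P0: store L0 := 59 → M/I on L0; bus BusRdX; mem=40
  op2 P1: load  L3 → I/E on L3; bus BusRd; mem=70
  op3 P1: store L0 := 20 → I/M on L0; bus BusRdX Flush; mem=59
  op4 P0: store L0 := 8 → M/I on L0; bus BusRdX Flush; mem=20
  op5 P0: load  L2 → E/I on L2; bus BusRd; mem=50
  op6 P1: load  L1 → I/E on L1; bus BusRd; mem=70
  op7 P1: store L7 := 61 → I/M on L7; bus BusRdX; mem=60
  op8 P0: store L6 := 2 → M/I on L6; bus BusRdX; mem=0
  op9 P1: store L7 := 15 → I/M on L7; bus (none); mem=60
  op10 P0: load  L7 → S/O on L7; bus BusRd; mem=60

memory[L7] = 60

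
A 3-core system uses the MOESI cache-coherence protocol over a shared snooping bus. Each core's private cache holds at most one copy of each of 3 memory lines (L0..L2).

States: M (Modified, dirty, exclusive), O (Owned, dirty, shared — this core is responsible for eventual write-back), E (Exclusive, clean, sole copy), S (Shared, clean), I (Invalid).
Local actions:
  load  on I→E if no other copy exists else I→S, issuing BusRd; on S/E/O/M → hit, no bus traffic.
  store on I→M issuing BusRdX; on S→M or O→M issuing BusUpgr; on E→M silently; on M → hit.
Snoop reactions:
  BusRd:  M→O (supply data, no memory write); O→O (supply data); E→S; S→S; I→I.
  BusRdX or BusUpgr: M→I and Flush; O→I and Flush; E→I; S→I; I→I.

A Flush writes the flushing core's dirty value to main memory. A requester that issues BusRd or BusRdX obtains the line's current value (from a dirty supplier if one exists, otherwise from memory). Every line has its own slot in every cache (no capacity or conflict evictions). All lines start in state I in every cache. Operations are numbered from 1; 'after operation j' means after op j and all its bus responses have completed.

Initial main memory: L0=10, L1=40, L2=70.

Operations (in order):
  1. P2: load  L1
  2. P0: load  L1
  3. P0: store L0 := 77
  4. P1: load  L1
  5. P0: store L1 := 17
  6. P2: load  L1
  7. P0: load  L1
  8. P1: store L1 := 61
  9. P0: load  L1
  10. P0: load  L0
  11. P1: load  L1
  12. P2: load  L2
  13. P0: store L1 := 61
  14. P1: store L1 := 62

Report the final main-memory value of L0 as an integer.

memory[L0] = 10

  op1 P2: load  L1 → I/I/E on L1; bus BusRd; mem=40
  op2 P0: load  L1 → S/I/S on L1; bus BusRd; mem=40
  op3 P0: store L0 := 77 → M/I/I on L0; bus BusRdX; mem=10
  op4 P1: load  L1 → S/S/S on L1; bus BusRd; mem=40
  op5 P0: store L1 := 17 → M/I/I on L1; bus BusUpgr; mem=40
  op6 P2: load  L1 → O/I/S on L1; bus BusRd; mem=40
  op7 P0: load  L1 → O/I/S on L1; bus (none); mem=40
  op8 P1: store L1 := 61 → I/M/I on L1; bus BusRdX Flush; mem=17
  op9 P0: load  L1 → S/O/I on L1; bus BusRd; mem=17
  op10 P0: load  L0 → M/I/I on L0; bus (none); mem=10
  op11 P1: load  L1 → S/O/I on L1; bus (none); mem=17
  op12 P2: load  L2 → I/I/E on L2; bus BusRd; mem=70
  op13 P0: store L1 := 61 → M/I/I on L1; bus BusUpgr Flush; mem=61
  op14 P1: store L1 := 62 → I/M/I on L1; bus BusRdX Flush; mem=61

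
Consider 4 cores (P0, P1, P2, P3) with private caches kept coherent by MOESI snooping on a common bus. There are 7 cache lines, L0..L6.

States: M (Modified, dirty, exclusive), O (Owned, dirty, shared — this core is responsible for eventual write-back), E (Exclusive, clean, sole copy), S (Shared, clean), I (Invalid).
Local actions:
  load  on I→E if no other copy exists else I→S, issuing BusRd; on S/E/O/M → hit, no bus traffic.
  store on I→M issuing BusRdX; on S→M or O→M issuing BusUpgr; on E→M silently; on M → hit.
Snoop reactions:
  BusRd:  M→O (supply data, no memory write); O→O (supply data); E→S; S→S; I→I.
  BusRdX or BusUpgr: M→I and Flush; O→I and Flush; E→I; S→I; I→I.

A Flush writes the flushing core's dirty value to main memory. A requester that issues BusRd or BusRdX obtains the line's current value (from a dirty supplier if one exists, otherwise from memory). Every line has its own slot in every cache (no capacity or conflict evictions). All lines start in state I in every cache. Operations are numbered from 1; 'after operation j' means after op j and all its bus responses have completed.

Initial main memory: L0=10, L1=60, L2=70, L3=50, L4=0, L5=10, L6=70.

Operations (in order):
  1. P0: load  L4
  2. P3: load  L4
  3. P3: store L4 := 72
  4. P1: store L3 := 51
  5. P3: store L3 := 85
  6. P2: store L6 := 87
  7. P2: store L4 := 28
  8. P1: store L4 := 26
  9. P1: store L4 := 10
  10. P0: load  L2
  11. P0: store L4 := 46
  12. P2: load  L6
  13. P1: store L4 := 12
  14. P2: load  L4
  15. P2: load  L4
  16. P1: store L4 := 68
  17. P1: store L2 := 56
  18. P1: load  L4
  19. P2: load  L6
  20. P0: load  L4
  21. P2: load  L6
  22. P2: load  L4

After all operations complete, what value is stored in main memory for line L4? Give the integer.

[1] P0: load  L4 | P0:E(0), P1:I, P2:I, P3:I | bus: BusRd
[2] P3: load  L4 | P0:S(0), P1:I, P2:I, P3:S(0) | bus: BusRd
[3] P3: store L4 := 72 | P0:I, P1:I, P2:I, P3:M(72) | bus: BusUpgr
[4] P1: store L3 := 51 | P0:I, P1:M(51), P2:I, P3:I | bus: BusRdX
[5] P3: store L3 := 85 | P0:I, P1:I, P2:I, P3:M(85) | bus: BusRdX,Flush
[6] P2: store L6 := 87 | P0:I, P1:I, P2:M(87), P3:I | bus: BusRdX
[7] P2: store L4 := 28 | P0:I, P1:I, P2:M(28), P3:I | bus: BusRdX,Flush
[8] P1: store L4 := 26 | P0:I, P1:M(26), P2:I, P3:I | bus: BusRdX,Flush
[9] P1: store L4 := 10 | P0:I, P1:M(10), P2:I, P3:I | bus: none
[10] P0: load  L2 | P0:E(70), P1:I, P2:I, P3:I | bus: BusRd
[11] P0: store L4 := 46 | P0:M(46), P1:I, P2:I, P3:I | bus: BusRdX,Flush
[12] P2: load  L6 | P0:I, P1:I, P2:M(87), P3:I | bus: none
[13] P1: store L4 := 12 | P0:I, P1:M(12), P2:I, P3:I | bus: BusRdX,Flush
[14] P2: load  L4 | P0:I, P1:O(12), P2:S(12), P3:I | bus: BusRd
[15] P2: load  L4 | P0:I, P1:O(12), P2:S(12), P3:I | bus: none
[16] P1: store L4 := 68 | P0:I, P1:M(68), P2:I, P3:I | bus: BusUpgr
[17] P1: store L2 := 56 | P0:I, P1:M(56), P2:I, P3:I | bus: BusRdX
[18] P1: load  L4 | P0:I, P1:M(68), P2:I, P3:I | bus: none
[19] P2: load  L6 | P0:I, P1:I, P2:M(87), P3:I | bus: none
[20] P0: load  L4 | P0:S(68), P1:O(68), P2:I, P3:I | bus: BusRd
[21] P2: load  L6 | P0:I, P1:I, P2:M(87), P3:I | bus: none
[22] P2: load  L4 | P0:S(68), P1:O(68), P2:S(68), P3:I | bus: BusRd

memory[L4] = 46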